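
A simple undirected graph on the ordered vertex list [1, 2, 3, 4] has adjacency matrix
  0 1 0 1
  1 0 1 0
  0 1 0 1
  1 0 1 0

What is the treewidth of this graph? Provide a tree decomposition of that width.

The largest bag has 3 vertices, giving width 2; this decomposition certifies tw(G) ≤ 2. For the lower bound, G contains the cycle 1–2–3–4–1, so G is not a forest; only forests have treewidth ≤ 1, hence tw(G) ≥ 2. Therefore the treewidth is 2.

Treewidth 2.
One optimal decomposition is:
Bags: B1 = {1, 2, 3}  B2 = {1, 3, 4}
Tree: B1–B2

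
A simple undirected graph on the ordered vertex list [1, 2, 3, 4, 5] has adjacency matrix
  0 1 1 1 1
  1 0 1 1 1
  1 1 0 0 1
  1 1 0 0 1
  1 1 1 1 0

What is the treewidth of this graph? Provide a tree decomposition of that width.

Each bag holds 4 vertices, so the decomposition has width 3, which upper-bounds the treewidth. On the other hand G contains the 4-clique {1, 2, 3, 5}. A clique must lie in a single bag of any decomposition, so no decomposition can have width below 3. Hence tw(G) = 3 exactly.

Treewidth 3.
One optimal decomposition is:
Bags: B1 = {1, 2, 3, 5}  B2 = {1, 2, 4, 5}
Tree: B1–B2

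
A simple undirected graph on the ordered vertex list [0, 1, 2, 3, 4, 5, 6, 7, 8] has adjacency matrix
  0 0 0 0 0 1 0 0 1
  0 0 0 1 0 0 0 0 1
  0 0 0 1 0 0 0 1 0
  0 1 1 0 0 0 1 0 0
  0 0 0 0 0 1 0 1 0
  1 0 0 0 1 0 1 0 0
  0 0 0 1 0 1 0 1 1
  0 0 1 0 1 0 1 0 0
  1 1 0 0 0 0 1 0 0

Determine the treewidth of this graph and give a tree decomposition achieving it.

Treewidth 3.
One such decomposition:
Bags: B1 = {1, 2, 3, 7}  B2 = {1, 3, 6, 7}  B3 = {1, 6, 7, 8}  B4 = {4, 6, 7, 8}  B5 = {4, 5, 6, 8}  B6 = {0, 4, 5, 8}
Tree: B1–B2, B2–B3, B3–B4, B4–B5, B5–B6

Every bag has size at most 4, so the width is 4 − 1 = 3 and tw(G) ≤ 3. For the lower bound: the 4 vertex sets {1,2,3}, {7}, {6}, {0,4,5,8} are disjoint, each induces a connected subgraph, and every pair is joined by at least one edge of G. Contracting each set to a single vertex therefore yields K_{4} as a minor, and since treewidth is minor-monotone, tw(G) ≥ tw(K_{4}) = 3. The upper and lower bounds meet at 3, so that is the treewidth.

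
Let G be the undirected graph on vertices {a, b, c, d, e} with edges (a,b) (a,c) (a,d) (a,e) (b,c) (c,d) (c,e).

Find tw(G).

A width-2 tree decomposition is:
Bags: B1 = {a, c, e}  B2 = {a, c, d}  B3 = {a, b, c}
Tree: B1–B2, B1–B3
Every bag has size at most 3, so the width is 3 − 1 = 2 and tw(G) ≤ 2. Conversely, {a, c, d} is a clique of size 3, and the vertices of any clique must share a bag in every tree decomposition; so some bag has ≥ 3 vertices and tw(G) ≥ 2. Combining the bounds, tw(G) = 2.

2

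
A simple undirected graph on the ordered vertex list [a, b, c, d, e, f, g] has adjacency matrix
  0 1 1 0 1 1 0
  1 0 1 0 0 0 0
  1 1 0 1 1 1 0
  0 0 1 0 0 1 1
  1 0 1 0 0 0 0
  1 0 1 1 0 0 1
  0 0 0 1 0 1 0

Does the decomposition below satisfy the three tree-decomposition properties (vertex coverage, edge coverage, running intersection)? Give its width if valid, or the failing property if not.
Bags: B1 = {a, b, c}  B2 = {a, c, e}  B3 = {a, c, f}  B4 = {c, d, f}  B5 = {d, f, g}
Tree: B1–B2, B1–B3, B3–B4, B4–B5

Yes; width 2.

Every vertex of G appears in some bag (union = {a, b, c, d, e, f, g}); every edge is covered by a bag; and for each vertex v the set of bags containing v is connected in the bag tree. The decomposition is therefore valid. The largest bag has 3 vertices, so the width is 2.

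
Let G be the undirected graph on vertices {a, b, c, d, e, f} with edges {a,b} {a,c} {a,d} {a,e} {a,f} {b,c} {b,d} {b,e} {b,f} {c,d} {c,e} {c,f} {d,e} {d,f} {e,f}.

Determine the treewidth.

5

A width-5 tree decomposition is:
Bags: B1 = {a, b, c, d, e, f}
Tree: (single bag)
With just one bag of size 6, the width is 6 − 1 = 5, so tw(G) ≤ 5. On the other hand G contains the 6-clique {a, b, c, d, e, f}. A clique must lie in a single bag of any decomposition, so no decomposition can have width below 5. The upper and lower bounds meet at 5, so that is the treewidth.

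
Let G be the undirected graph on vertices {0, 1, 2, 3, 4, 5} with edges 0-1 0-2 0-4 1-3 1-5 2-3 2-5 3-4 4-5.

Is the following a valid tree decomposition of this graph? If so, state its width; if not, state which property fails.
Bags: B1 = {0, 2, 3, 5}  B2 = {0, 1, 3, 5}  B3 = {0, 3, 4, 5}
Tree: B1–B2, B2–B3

Every vertex of G appears in some bag (union = {0, 1, 2, 3, 4, 5}); every edge is covered by a bag; and for each vertex v the set of bags containing v is connected in the bag tree. The decomposition is therefore valid. The largest bag has 4 vertices, so the width is 3.

Yes; width 3.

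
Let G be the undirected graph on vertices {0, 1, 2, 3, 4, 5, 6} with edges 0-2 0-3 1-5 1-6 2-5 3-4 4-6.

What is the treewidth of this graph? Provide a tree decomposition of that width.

Treewidth 2.
One optimal decomposition is:
Bags: B1 = {0, 2, 3}  B2 = {2, 3, 5}  B3 = {1, 3, 5}  B4 = {1, 3, 6}  B5 = {3, 4, 6}
Tree: B1–B2, B2–B3, B3–B4, B4–B5

Each bag holds 3 vertices, so the decomposition has width 2, which upper-bounds the treewidth. The edges 3–0–2–5–1–6–4–3 form a cycle, so G is not a tree and its treewidth is at least 2. Hence tw(G) = 2 exactly.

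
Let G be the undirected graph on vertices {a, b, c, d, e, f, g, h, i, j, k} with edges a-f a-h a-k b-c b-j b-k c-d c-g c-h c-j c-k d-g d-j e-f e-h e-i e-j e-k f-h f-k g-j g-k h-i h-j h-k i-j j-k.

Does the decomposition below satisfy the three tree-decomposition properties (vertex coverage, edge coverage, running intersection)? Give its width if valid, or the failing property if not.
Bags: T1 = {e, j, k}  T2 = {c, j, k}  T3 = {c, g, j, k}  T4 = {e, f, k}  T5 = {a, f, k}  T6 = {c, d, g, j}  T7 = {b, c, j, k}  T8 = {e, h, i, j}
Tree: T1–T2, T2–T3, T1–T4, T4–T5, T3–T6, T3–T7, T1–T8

A tree decomposition must satisfy three properties: every vertex lies in some bag; for every edge, both endpoints lie together in some bag; and for every vertex, the bags containing it form a connected subtree. Here edge (h,k) lies in no bag, so the decomposition is invalid.

No — edge (h,k) lies in no bag.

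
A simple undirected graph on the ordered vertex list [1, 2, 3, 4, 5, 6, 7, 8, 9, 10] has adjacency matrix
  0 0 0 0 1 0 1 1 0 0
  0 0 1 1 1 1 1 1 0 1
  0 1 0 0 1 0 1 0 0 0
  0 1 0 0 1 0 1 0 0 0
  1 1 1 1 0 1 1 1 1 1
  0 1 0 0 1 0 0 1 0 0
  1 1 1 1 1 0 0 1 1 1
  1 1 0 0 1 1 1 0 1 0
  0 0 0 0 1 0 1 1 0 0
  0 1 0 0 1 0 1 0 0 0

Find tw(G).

A width-3 tree decomposition is:
Bags: B1 = {2, 5, 7, 10}  B2 = {2, 5, 7, 8}  B3 = {2, 5, 6, 8}  B4 = {2, 3, 5, 7}  B5 = {5, 7, 8, 9}  B6 = {2, 4, 5, 7}  B7 = {1, 5, 7, 8}
Tree: B1–B2, B2–B3, B2–B4, B2–B5, B1–B6, B2–B7
Every bag has size at most 4, so the width is 4 − 1 = 3 and tw(G) ≤ 3. On the other hand G contains the 4-clique {2, 5, 6, 8}. A clique must lie in a single bag of any decomposition, so no decomposition can have width below 3. The upper and lower bounds meet at 3, so that is the treewidth.

3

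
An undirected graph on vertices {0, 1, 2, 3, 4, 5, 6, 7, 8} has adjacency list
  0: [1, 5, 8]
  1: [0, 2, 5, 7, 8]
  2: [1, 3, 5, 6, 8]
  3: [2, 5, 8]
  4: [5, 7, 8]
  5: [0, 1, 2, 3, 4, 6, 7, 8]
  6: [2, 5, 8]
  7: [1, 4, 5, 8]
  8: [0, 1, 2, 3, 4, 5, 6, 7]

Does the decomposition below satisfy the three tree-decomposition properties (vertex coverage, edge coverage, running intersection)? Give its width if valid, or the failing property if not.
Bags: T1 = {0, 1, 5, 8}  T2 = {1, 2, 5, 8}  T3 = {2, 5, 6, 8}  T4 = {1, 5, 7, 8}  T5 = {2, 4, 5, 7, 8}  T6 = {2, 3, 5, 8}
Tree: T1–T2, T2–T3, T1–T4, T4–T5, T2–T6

No — bags containing vertex 2 are not connected in the tree.

A tree decomposition must satisfy three properties: every vertex lies in some bag; for every edge, both endpoints lie together in some bag; and for every vertex, the bags containing it form a connected subtree. Here bags containing vertex 2 are not connected in the tree, so the decomposition is invalid.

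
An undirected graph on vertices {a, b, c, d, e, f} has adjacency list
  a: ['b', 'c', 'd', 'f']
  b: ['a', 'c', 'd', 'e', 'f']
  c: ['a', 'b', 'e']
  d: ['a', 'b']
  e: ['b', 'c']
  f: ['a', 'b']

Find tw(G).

A width-2 tree decomposition is:
Bags: B1 = {b, c, e}  B2 = {a, b, c}  B3 = {a, b, f}  B4 = {a, b, d}
Tree: B1–B2, B2–B3, B2–B4
Every bag has size at most 3, so the width is 3 − 1 = 2 and tw(G) ≤ 2. Conversely, {b, c, e} is a clique of size 3, and the vertices of any clique must share a bag in every tree decomposition; so some bag has ≥ 3 vertices and tw(G) ≥ 2. Hence tw(G) = 2 exactly.

2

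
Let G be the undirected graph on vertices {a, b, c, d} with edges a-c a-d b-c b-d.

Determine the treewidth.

2

A width-2 tree decomposition is:
Bags: B1 = {b, c, d}  B2 = {a, c, d}
Tree: B1–B2
Each bag holds 3 vertices, so the decomposition has width 2, which upper-bounds the treewidth. Since d–b–c–a–d is a cycle in G, G is not acyclic. Forests are exactly the graphs of treewidth ≤ 1, so tw(G) ≥ 2. Hence tw(G) = 2 exactly.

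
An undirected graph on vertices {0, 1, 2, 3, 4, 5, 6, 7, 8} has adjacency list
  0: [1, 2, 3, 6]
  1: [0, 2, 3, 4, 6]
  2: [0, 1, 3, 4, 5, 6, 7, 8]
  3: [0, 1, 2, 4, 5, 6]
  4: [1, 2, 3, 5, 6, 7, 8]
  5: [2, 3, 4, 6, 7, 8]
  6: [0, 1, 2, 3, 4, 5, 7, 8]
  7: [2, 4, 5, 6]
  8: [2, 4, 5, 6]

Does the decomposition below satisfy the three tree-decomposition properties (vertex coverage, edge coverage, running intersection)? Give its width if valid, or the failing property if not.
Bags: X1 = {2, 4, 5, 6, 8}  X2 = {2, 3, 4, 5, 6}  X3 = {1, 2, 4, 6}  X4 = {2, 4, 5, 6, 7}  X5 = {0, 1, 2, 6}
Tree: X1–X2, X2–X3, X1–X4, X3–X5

A tree decomposition must satisfy three properties: every vertex lies in some bag; for every edge, both endpoints lie together in some bag; and for every vertex, the bags containing it form a connected subtree. Here edge (3,1) lies in no bag, so the decomposition is invalid.

No — edge (3,1) lies in no bag.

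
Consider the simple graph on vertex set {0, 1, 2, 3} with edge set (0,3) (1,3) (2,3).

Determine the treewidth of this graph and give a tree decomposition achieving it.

Treewidth 1.
One optimal decomposition is:
Bags: B1 = {1, 3}  B2 = {0, 3}  B3 = {2, 3}
Tree: B1–B2, B2–B3

Every bag has size at most 2, so the width is 2 − 1 = 1 and tw(G) ≤ 1. Any graph with an edge has treewidth ≥ 1, and G has the edge 1–3. Therefore the treewidth is 1.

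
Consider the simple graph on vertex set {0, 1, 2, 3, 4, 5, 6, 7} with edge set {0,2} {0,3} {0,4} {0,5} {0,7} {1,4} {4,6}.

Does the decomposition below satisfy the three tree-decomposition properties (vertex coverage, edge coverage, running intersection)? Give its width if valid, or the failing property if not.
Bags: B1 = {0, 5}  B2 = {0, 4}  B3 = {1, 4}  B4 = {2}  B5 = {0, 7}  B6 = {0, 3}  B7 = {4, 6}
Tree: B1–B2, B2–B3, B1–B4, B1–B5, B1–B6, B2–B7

A tree decomposition must satisfy three properties: every vertex lies in some bag; for every edge, both endpoints lie together in some bag; and for every vertex, the bags containing it form a connected subtree. Here edge (0,2) lies in no bag, so the decomposition is invalid.

No — edge (0,2) lies in no bag.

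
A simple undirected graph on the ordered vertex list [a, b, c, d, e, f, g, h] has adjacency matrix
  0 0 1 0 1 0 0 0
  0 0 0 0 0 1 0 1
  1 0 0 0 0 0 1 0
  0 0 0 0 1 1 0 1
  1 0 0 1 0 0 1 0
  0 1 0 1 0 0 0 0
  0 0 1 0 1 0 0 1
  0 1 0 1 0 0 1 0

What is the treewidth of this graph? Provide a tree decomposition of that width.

Treewidth 2.
Bags: B1 = {b, d, f}  B2 = {b, d, h}  B3 = {d, e, h}  B4 = {e, g, h}  B5 = {a, e, g}  B6 = {a, c, g}
Tree: B1–B2, B2–B3, B3–B4, B4–B5, B5–B6

The largest bag has 3 vertices, giving width 2; this decomposition certifies tw(G) ≤ 2. The edges f–b–h–d–f form a cycle, so G is not a tree and its treewidth is at least 2. Combining the bounds, tw(G) = 2.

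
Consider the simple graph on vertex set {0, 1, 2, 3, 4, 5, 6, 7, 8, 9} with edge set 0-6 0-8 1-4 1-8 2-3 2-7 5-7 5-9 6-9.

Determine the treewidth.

1

A width-1 tree decomposition is:
Bags: B1 = {2, 3}  B2 = {2, 7}  B3 = {5, 7}  B4 = {5, 9}  B5 = {6, 9}  B6 = {0, 6}  B7 = {0, 8}  B8 = {1, 8}  B9 = {1, 4}
Tree: B1–B2, B2–B3, B3–B4, B4–B5, B5–B6, B6–B7, B7–B8, B8–B9
Every bag has size at most 2, so the width is 2 − 1 = 1 and tw(G) ≤ 1. Any graph with an edge has treewidth ≥ 1, and G has the edge 3–2. Therefore the treewidth is 1.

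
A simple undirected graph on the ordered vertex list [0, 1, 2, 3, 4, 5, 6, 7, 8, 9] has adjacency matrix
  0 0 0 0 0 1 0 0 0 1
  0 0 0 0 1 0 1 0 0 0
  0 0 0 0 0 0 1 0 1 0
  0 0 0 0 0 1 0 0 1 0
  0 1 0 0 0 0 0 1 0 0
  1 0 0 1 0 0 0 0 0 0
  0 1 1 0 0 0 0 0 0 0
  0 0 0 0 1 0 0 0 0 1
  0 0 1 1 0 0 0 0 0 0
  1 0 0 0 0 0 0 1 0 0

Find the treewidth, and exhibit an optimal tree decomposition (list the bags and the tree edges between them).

The largest bag has 3 vertices, giving width 2; this decomposition certifies tw(G) ≤ 2. For the lower bound, G contains the cycle 0–5–3–8–2–6–1–4–7–9–0, so G is not a forest; only forests have treewidth ≤ 1, hence tw(G) ≥ 2. Hence tw(G) = 2 exactly.

Treewidth 2.
One such decomposition:
Bags: B1 = {0, 3, 5}  B2 = {0, 3, 8}  B3 = {0, 2, 8}  B4 = {0, 2, 6}  B5 = {0, 1, 6}  B6 = {0, 1, 4}  B7 = {0, 4, 7}  B8 = {0, 7, 9}
Tree: B1–B2, B2–B3, B3–B4, B4–B5, B5–B6, B6–B7, B7–B8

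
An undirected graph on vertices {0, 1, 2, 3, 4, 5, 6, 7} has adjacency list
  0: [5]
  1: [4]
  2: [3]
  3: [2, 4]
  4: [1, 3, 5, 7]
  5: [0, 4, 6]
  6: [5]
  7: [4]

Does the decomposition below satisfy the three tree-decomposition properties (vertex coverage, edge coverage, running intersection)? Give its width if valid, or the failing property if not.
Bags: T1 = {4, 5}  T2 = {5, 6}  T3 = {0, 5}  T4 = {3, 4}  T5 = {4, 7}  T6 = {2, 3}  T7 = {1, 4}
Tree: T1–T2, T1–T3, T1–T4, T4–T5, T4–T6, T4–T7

Yes; width 1.

Checking the three conditions: (i) the bags cover all of {0, 1, 2, 3, 4, 5, 6, 7}; (ii) for each edge, some bag contains both endpoints; (iii) the bags containing any fixed vertex form a subtree. All hold, so the decomposition is valid with width 2 − 1 = 1.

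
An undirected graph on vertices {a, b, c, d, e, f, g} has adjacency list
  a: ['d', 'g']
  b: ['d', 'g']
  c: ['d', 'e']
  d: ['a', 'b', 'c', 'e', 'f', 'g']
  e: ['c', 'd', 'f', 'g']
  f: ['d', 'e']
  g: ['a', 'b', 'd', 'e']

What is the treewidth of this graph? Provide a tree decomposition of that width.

Each bag holds 3 vertices, so the decomposition has width 2, which upper-bounds the treewidth. For the lower bound, the 3 vertices {d, e, g} are pairwise adjacent, and any tree decomposition puts a clique entirely inside one bag — forcing width ≥ 2. Therefore the treewidth is 2.

Treewidth 2.
One optimal decomposition is:
Bags: B1 = {d, e, g}  B2 = {c, d, e}  B3 = {b, d, g}  B4 = {a, d, g}  B5 = {d, e, f}
Tree: B1–B2, B1–B3, B3–B4, B2–B5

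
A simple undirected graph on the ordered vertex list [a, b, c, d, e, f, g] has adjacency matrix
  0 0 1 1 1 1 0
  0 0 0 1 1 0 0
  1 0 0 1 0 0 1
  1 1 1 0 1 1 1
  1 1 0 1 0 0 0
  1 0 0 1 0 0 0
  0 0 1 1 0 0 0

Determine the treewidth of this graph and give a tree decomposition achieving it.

Treewidth 2.
One such decomposition:
Bags: B1 = {a, c, d}  B2 = {a, d, f}  B3 = {a, d, e}  B4 = {b, d, e}  B5 = {c, d, g}
Tree: B1–B2, B1–B3, B3–B4, B1–B5

Each bag holds 3 vertices, so the decomposition has width 2, which upper-bounds the treewidth. For the lower bound, the 3 vertices {c, d, g} are pairwise adjacent, and any tree decomposition puts a clique entirely inside one bag — forcing width ≥ 2. Therefore the treewidth is 2.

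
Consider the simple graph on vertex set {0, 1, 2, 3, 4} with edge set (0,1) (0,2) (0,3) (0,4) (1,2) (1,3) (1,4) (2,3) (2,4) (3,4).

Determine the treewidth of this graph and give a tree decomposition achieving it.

Treewidth 4.
One optimal decomposition is:
Bags: B1 = {0, 1, 2, 3, 4}
Tree: (single bag)

With just one bag of size 5, the width is 5 − 1 = 4, so tw(G) ≤ 4. Conversely, {0, 1, 2, 3, 4} is a clique of size 5, and the vertices of any clique must share a bag in every tree decomposition; so some bag has ≥ 5 vertices and tw(G) ≥ 4. Hence tw(G) = 4 exactly.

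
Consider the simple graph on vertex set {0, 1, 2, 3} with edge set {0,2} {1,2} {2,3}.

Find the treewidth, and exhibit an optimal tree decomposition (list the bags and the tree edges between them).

The largest bag has 2 vertices, giving width 1; this decomposition certifies tw(G) ≤ 1. G has an edge, so its treewidth is at least 1. Hence tw(G) = 1 exactly.

Treewidth 1.
Bags: B1 = {1, 2}  B2 = {0, 2}  B3 = {2, 3}
Tree: B1–B2, B2–B3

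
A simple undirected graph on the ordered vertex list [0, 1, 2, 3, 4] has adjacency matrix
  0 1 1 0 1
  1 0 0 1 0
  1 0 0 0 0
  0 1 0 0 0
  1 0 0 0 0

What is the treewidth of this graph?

A width-1 tree decomposition is:
Bags: B1 = {0, 2}  B2 = {0, 1}  B3 = {0, 4}  B4 = {1, 3}
Tree: B1–B2, B1–B3, B2–B4
Every bag has size at most 2, so the width is 2 − 1 = 1 and tw(G) ≤ 1. G has an edge, so its treewidth is at least 1. The upper and lower bounds meet at 1, so that is the treewidth.

1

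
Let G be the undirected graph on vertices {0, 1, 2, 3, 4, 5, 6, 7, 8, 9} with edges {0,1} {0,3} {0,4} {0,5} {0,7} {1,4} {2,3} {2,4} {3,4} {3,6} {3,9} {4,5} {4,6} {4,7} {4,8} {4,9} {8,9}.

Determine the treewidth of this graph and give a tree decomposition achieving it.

Every bag has size at most 3, so the width is 3 − 1 = 2 and tw(G) ≤ 2. On the other hand G contains the 3-clique {0, 1, 4}. A clique must lie in a single bag of any decomposition, so no decomposition can have width below 2. The upper and lower bounds meet at 2, so that is the treewidth.

Treewidth 2.
Bags: B1 = {0, 4, 7}  B2 = {0, 3, 4}  B3 = {3, 4, 9}  B4 = {0, 4, 5}  B5 = {3, 4, 6}  B6 = {4, 8, 9}  B7 = {2, 3, 4}  B8 = {0, 1, 4}
Tree: B1–B2, B2–B3, B1–B4, B3–B5, B3–B6, B2–B7, B2–B8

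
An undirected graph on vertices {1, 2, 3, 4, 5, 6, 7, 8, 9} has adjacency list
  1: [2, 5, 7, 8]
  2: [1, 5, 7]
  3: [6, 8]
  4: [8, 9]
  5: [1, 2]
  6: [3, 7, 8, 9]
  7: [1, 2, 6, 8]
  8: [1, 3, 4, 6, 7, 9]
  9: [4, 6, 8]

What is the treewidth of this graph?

A width-2 tree decomposition is:
Bags: B1 = {1, 7, 8}  B2 = {6, 7, 8}  B3 = {1, 2, 7}  B4 = {1, 2, 5}  B5 = {6, 8, 9}  B6 = {4, 8, 9}  B7 = {3, 6, 8}
Tree: B1–B2, B1–B3, B3–B4, B2–B5, B5–B6, B2–B7
Each bag holds 3 vertices, so the decomposition has width 2, which upper-bounds the treewidth. For the lower bound, the 3 vertices {1, 7, 8} are pairwise adjacent, and any tree decomposition puts a clique entirely inside one bag — forcing width ≥ 2. Combining the bounds, tw(G) = 2.

2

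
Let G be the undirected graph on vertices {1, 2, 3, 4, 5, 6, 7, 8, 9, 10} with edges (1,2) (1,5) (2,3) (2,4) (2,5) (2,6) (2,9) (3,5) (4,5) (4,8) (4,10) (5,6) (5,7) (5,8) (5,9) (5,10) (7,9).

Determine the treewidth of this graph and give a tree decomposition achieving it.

Treewidth 2.
One optimal decomposition is:
Bags: B1 = {2, 4, 5}  B2 = {1, 2, 5}  B3 = {2, 5, 9}  B4 = {4, 5, 8}  B5 = {4, 5, 10}  B6 = {2, 5, 6}  B7 = {5, 7, 9}  B8 = {2, 3, 5}
Tree: B1–B2, B2–B3, B1–B4, B4–B5, B3–B6, B3–B7, B6–B8

Every bag has size at most 3, so the width is 3 − 1 = 2 and tw(G) ≤ 2. On the other hand G contains the 3-clique {4, 5, 8}. A clique must lie in a single bag of any decomposition, so no decomposition can have width below 2. The upper and lower bounds meet at 2, so that is the treewidth.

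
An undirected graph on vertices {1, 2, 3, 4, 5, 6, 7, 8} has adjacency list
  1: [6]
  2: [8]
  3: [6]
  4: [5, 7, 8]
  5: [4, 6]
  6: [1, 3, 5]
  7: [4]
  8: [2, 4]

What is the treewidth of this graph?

A width-1 tree decomposition is:
Bags: B1 = {4, 7}  B2 = {4, 5}  B3 = {4, 8}  B4 = {5, 6}  B5 = {2, 8}  B6 = {3, 6}  B7 = {1, 6}
Tree: B1–B2, B2–B3, B2–B4, B3–B5, B4–B6, B6–B7
Each bag holds 2 vertices, so the decomposition has width 1, which upper-bounds the treewidth. Since G has at least one edge (e.g. 7–4), it is not an edgeless graph, so tw(G) ≥ 1. Hence tw(G) = 1 exactly.

1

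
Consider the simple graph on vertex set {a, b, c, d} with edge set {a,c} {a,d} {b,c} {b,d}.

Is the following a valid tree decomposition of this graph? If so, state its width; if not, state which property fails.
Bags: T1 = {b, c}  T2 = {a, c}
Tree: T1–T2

No — vertex d appears in no bag.

A tree decomposition must satisfy three properties: every vertex lies in some bag; for every edge, both endpoints lie together in some bag; and for every vertex, the bags containing it form a connected subtree. Here vertex d appears in no bag, so the decomposition is invalid.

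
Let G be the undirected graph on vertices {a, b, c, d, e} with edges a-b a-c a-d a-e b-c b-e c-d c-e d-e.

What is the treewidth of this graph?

A width-3 tree decomposition is:
Bags: B1 = {a, b, c, e}  B2 = {a, c, d, e}
Tree: B1–B2
The largest bag has 4 vertices, giving width 3; this decomposition certifies tw(G) ≤ 3. Conversely, {a, c, d, e} is a clique of size 4, and the vertices of any clique must share a bag in every tree decomposition; so some bag has ≥ 4 vertices and tw(G) ≥ 3. Hence tw(G) = 3 exactly.

3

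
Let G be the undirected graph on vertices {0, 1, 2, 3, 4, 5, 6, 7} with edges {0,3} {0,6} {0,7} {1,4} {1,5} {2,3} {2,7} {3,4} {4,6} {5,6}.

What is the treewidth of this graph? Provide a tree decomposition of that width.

Treewidth 2.
Bags: B1 = {2, 3, 7}  B2 = {0, 3, 7}  B3 = {0, 3, 4}  B4 = {0, 4, 6}  B5 = {1, 4, 6}  B6 = {1, 5, 6}
Tree: B1–B2, B2–B3, B3–B4, B4–B5, B5–B6

Each bag holds 3 vertices, so the decomposition has width 2, which upper-bounds the treewidth. The edges 2–7–0–3–2 form a cycle, so G is not a tree and its treewidth is at least 2. Hence tw(G) = 2 exactly.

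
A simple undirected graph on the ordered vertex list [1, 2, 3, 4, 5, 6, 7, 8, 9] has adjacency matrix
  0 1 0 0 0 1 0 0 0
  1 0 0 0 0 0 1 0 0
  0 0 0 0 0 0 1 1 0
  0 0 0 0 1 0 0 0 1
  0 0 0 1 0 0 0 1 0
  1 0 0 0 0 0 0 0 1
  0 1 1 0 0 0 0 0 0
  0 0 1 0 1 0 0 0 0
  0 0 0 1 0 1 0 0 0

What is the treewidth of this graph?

A width-2 tree decomposition is:
Bags: B1 = {3, 7, 8}  B2 = {2, 7, 8}  B3 = {1, 2, 8}  B4 = {1, 6, 8}  B5 = {6, 8, 9}  B6 = {4, 8, 9}  B7 = {4, 5, 8}
Tree: B1–B2, B2–B3, B3–B4, B4–B5, B5–B6, B6–B7
The largest bag has 3 vertices, giving width 2; this decomposition certifies tw(G) ≤ 2. The edges 8–3–7–2–1–6–9–4–5–8 form a cycle, so G is not a tree and its treewidth is at least 2. Therefore the treewidth is 2.

2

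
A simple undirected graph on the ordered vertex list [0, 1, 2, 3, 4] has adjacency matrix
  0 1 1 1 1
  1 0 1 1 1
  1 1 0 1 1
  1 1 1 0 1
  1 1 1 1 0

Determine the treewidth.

A width-4 tree decomposition is:
Bags: B1 = {0, 1, 2, 3, 4}
Tree: (single bag)
A single bag containing all 5 vertices is trivially a valid decomposition of width 4. For the lower bound, the 5 vertices {0, 1, 2, 3, 4} are pairwise adjacent, and any tree decomposition puts a clique entirely inside one bag — forcing width ≥ 4. Therefore the treewidth is 4.

4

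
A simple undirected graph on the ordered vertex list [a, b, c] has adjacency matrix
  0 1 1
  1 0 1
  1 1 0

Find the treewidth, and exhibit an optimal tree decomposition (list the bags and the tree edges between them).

With just one bag of size 3, the width is 3 − 1 = 2, so tw(G) ≤ 2. Conversely, {a, b, c} is a clique of size 3, and the vertices of any clique must share a bag in every tree decomposition; so some bag has ≥ 3 vertices and tw(G) ≥ 2. The upper and lower bounds meet at 2, so that is the treewidth.

Treewidth 2.
One optimal decomposition is:
Bags: B1 = {a, b, c}
Tree: (single bag)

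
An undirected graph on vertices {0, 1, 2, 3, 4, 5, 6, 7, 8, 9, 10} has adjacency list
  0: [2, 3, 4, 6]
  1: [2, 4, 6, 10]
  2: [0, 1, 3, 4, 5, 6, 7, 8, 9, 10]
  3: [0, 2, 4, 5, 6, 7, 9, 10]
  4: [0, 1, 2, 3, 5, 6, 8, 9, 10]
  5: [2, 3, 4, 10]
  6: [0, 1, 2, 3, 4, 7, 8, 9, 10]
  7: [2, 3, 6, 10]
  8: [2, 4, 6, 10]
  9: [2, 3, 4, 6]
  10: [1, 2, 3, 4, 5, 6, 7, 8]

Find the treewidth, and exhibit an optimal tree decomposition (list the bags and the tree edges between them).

Every bag has size at most 5, so the width is 5 − 1 = 4 and tw(G) ≤ 4. Conversely, {2, 3, 4, 5, 10} is a clique of size 5, and the vertices of any clique must share a bag in every tree decomposition; so some bag has ≥ 5 vertices and tw(G) ≥ 4. The upper and lower bounds meet at 4, so that is the treewidth.

Treewidth 4.
One such decomposition:
Bags: B1 = {2, 3, 4, 6, 10}  B2 = {0, 2, 3, 4, 6}  B3 = {2, 3, 6, 7, 10}  B4 = {2, 3, 4, 6, 9}  B5 = {2, 3, 4, 5, 10}  B6 = {2, 4, 6, 8, 10}  B7 = {1, 2, 4, 6, 10}
Tree: B1–B2, B1–B3, B2–B4, B1–B5, B1–B6, B6–B7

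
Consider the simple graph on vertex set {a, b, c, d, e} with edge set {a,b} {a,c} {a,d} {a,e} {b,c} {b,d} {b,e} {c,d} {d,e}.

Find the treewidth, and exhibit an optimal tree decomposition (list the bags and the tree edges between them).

Treewidth 3.
One optimal decomposition is:
Bags: B1 = {a, b, c, d}  B2 = {a, b, d, e}
Tree: B1–B2

Every bag has size at most 4, so the width is 4 − 1 = 3 and tw(G) ≤ 3. For the lower bound, the 4 vertices {a, b, d, e} are pairwise adjacent, and any tree decomposition puts a clique entirely inside one bag — forcing width ≥ 3. The upper and lower bounds meet at 3, so that is the treewidth.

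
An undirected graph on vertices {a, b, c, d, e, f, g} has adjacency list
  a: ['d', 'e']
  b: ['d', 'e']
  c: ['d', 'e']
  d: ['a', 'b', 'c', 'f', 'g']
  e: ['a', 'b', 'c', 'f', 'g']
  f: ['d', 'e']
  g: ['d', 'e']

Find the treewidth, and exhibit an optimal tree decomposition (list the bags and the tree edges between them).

Treewidth 2.
Bags: B1 = {c, d, e}  B2 = {d, e, f}  B3 = {a, d, e}  B4 = {b, d, e}  B5 = {d, e, g}
Tree: B1–B2, B2–B3, B3–B4, B4–B5

Every bag has size at most 3, so the width is 3 − 1 = 2 and tw(G) ≤ 2. For the lower bound, G contains the cycle e–c–d–f–e, so G is not a forest; only forests have treewidth ≤ 1, hence tw(G) ≥ 2. The upper and lower bounds meet at 2, so that is the treewidth.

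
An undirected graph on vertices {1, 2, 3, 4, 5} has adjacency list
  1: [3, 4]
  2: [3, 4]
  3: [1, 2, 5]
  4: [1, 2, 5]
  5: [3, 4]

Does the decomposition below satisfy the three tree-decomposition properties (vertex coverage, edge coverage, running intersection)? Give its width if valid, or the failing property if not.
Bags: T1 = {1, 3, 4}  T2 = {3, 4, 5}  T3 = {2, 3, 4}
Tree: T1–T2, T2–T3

Checking the three conditions: (i) the bags cover all of {1, 2, 3, 4, 5}; (ii) for each edge, some bag contains both endpoints; (iii) the bags containing any fixed vertex form a subtree. All hold, so the decomposition is valid with width 3 − 1 = 2.

Yes; width 2.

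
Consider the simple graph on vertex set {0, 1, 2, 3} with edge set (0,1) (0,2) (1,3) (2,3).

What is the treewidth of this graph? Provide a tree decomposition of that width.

The largest bag has 3 vertices, giving width 2; this decomposition certifies tw(G) ≤ 2. Since 0–1–3–2–0 is a cycle in G, G is not acyclic. Forests are exactly the graphs of treewidth ≤ 1, so tw(G) ≥ 2. Combining the bounds, tw(G) = 2.

Treewidth 2.
Bags: B1 = {0, 1, 3}  B2 = {0, 2, 3}
Tree: B1–B2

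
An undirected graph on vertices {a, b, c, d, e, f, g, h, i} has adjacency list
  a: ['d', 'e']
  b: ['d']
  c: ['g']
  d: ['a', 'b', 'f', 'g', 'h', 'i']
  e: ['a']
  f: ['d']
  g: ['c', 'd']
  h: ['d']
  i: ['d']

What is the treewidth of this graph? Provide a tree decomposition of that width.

The largest bag has 2 vertices, giving width 1; this decomposition certifies tw(G) ≤ 1. G has an edge, so its treewidth is at least 1. Hence tw(G) = 1 exactly.

Treewidth 1.
One optimal decomposition is:
Bags: B1 = {d, g}  B2 = {d, h}  B3 = {d, i}  B4 = {b, d}  B5 = {c, g}  B6 = {d, f}  B7 = {a, d}  B8 = {a, e}
Tree: B1–B2, B2–B3, B2–B4, B1–B5, B3–B6, B6–B7, B7–B8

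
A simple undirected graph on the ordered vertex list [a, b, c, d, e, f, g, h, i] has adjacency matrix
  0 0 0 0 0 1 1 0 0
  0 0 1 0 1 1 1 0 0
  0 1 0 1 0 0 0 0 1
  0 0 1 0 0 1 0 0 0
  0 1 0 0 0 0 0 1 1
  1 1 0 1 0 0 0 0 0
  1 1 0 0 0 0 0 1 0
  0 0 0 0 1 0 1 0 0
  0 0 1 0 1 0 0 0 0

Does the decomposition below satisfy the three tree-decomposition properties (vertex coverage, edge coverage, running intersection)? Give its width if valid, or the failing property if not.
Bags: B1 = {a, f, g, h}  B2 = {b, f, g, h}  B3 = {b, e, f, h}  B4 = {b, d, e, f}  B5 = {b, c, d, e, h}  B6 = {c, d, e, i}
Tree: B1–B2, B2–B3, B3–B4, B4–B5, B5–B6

No — bags containing vertex h are not connected in the tree.

A tree decomposition must satisfy three properties: every vertex lies in some bag; for every edge, both endpoints lie together in some bag; and for every vertex, the bags containing it form a connected subtree. Here bags containing vertex h are not connected in the tree, so the decomposition is invalid.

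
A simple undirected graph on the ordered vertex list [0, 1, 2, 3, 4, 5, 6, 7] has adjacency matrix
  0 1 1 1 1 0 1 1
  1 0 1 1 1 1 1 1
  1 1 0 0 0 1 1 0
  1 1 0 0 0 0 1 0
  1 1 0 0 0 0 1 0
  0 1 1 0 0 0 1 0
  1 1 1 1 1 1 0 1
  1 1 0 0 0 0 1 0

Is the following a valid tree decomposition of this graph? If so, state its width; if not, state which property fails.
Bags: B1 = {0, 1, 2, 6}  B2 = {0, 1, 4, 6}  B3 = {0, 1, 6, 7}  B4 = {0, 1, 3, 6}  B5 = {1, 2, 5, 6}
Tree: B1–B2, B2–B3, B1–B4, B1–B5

Yes; width 3.

Checking the three conditions: (i) the bags cover all of {0, 1, 2, 3, 4, 5, 6, 7}; (ii) for each edge, some bag contains both endpoints; (iii) the bags containing any fixed vertex form a subtree. All hold, so the decomposition is valid with width 4 − 1 = 3.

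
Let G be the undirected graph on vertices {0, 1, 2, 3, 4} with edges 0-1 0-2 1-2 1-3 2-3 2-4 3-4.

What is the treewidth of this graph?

A width-2 tree decomposition is:
Bags: B1 = {1, 2, 3}  B2 = {2, 3, 4}  B3 = {0, 1, 2}
Tree: B1–B2, B1–B3
The largest bag has 3 vertices, giving width 2; this decomposition certifies tw(G) ≤ 2. On the other hand G contains the 3-clique {0, 1, 2}. A clique must lie in a single bag of any decomposition, so no decomposition can have width below 2. Hence tw(G) = 2 exactly.

2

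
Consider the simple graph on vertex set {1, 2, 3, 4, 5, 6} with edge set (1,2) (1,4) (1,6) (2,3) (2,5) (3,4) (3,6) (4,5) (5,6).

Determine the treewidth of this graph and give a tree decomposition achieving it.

Every bag has size at most 4, so the width is 4 − 1 = 3 and tw(G) ≤ 3. For the lower bound: the 4 vertex sets {1,4}, {2,5}, {3}, {6} are disjoint, each induces a connected subgraph, and every pair is joined by at least one edge of G. Contracting each set to a single vertex therefore yields K_{4} as a minor, and since treewidth is minor-monotone, tw(G) ≥ tw(K_{4}) = 3. Hence tw(G) = 3 exactly.

Treewidth 3.
Bags: B1 = {1, 3, 4, 5}  B2 = {1, 2, 3, 5}  B3 = {1, 3, 5, 6}
Tree: B1–B2, B2–B3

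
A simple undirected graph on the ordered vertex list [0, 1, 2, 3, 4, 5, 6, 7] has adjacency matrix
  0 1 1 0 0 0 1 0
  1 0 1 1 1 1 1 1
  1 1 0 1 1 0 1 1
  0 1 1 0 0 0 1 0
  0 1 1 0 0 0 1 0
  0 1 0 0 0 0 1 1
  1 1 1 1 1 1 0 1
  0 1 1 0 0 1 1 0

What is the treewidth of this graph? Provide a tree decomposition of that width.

Treewidth 3.
Bags: B1 = {1, 2, 4, 6}  B2 = {0, 1, 2, 6}  B3 = {1, 2, 3, 6}  B4 = {1, 2, 6, 7}  B5 = {1, 5, 6, 7}
Tree: B1–B2, B2–B3, B2–B4, B4–B5

The largest bag has 4 vertices, giving width 3; this decomposition certifies tw(G) ≤ 3. For the lower bound, the 4 vertices {0, 1, 2, 6} are pairwise adjacent, and any tree decomposition puts a clique entirely inside one bag — forcing width ≥ 3. Therefore the treewidth is 3.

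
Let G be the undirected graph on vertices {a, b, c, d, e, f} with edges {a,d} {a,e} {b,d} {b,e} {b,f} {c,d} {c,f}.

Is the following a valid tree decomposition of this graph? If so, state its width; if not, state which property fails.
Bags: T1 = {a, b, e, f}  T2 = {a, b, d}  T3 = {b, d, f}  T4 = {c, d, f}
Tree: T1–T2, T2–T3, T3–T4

No — bags containing vertex f are not connected in the tree.

A tree decomposition must satisfy three properties: every vertex lies in some bag; for every edge, both endpoints lie together in some bag; and for every vertex, the bags containing it form a connected subtree. Here bags containing vertex f are not connected in the tree, so the decomposition is invalid.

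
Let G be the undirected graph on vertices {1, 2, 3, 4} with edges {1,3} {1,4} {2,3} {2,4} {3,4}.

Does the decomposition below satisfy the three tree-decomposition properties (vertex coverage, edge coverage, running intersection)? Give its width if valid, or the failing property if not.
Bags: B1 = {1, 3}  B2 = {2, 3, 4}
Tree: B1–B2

A tree decomposition must satisfy three properties: every vertex lies in some bag; for every edge, both endpoints lie together in some bag; and for every vertex, the bags containing it form a connected subtree. Here edge (4,1) lies in no bag, so the decomposition is invalid.

No — edge (4,1) lies in no bag.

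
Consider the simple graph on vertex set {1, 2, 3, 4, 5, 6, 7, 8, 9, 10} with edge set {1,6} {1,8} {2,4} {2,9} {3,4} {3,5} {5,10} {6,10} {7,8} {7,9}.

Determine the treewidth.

2

A width-2 tree decomposition is:
Bags: B1 = {2, 3, 4}  B2 = {2, 3, 9}  B3 = {3, 7, 9}  B4 = {3, 7, 8}  B5 = {1, 3, 8}  B6 = {1, 3, 6}  B7 = {3, 6, 10}  B8 = {3, 5, 10}
Tree: B1–B2, B2–B3, B3–B4, B4–B5, B5–B6, B6–B7, B7–B8
The largest bag has 3 vertices, giving width 2; this decomposition certifies tw(G) ≤ 2. For the lower bound, G contains the cycle 3–4–2–9–7–8–1–6–10–5–3, so G is not a forest; only forests have treewidth ≤ 1, hence tw(G) ≥ 2. Therefore the treewidth is 2.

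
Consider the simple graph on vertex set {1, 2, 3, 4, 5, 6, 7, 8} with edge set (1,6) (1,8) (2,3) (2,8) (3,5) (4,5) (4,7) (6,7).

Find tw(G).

2

A width-2 tree decomposition is:
Bags: B1 = {4, 6, 7}  B2 = {4, 5, 6}  B3 = {3, 5, 6}  B4 = {2, 3, 6}  B5 = {2, 6, 8}  B6 = {1, 6, 8}
Tree: B1–B2, B2–B3, B3–B4, B4–B5, B5–B6
Every bag has size at most 3, so the width is 3 − 1 = 2 and tw(G) ≤ 2. For the lower bound, G contains the cycle 6–7–4–5–3–2–8–1–6, so G is not a forest; only forests have treewidth ≤ 1, hence tw(G) ≥ 2. Combining the bounds, tw(G) = 2.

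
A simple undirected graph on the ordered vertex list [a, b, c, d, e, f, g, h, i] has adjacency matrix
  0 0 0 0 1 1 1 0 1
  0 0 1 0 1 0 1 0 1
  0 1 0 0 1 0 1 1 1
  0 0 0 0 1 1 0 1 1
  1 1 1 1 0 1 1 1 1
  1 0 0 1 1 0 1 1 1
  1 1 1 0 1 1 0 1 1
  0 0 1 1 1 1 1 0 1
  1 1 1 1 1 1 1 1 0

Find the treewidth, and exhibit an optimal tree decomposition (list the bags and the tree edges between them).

Treewidth 4.
Bags: B1 = {c, e, g, h, i}  B2 = {e, f, g, h, i}  B3 = {a, e, f, g, i}  B4 = {d, e, f, h, i}  B5 = {b, c, e, g, i}
Tree: B1–B2, B2–B3, B2–B4, B1–B5

Every bag has size at most 5, so the width is 5 − 1 = 4 and tw(G) ≤ 4. Conversely, {d, e, f, h, i} is a clique of size 5, and the vertices of any clique must share a bag in every tree decomposition; so some bag has ≥ 5 vertices and tw(G) ≥ 4. The upper and lower bounds meet at 4, so that is the treewidth.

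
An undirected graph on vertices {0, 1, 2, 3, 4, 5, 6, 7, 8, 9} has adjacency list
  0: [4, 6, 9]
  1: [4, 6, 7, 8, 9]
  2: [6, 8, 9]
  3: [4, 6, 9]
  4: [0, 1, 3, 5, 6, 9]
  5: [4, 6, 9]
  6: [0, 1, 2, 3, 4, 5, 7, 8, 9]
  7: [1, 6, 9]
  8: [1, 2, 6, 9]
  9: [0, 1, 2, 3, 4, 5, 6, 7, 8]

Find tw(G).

3

A width-3 tree decomposition is:
Bags: B1 = {4, 5, 6, 9}  B2 = {1, 4, 6, 9}  B3 = {3, 4, 6, 9}  B4 = {1, 6, 8, 9}  B5 = {1, 6, 7, 9}  B6 = {2, 6, 8, 9}  B7 = {0, 4, 6, 9}
Tree: B1–B2, B1–B3, B2–B4, B4–B5, B4–B6, B3–B7
Every bag has size at most 4, so the width is 4 − 1 = 3 and tw(G) ≤ 3. For the lower bound, the 4 vertices {1, 6, 8, 9} are pairwise adjacent, and any tree decomposition puts a clique entirely inside one bag — forcing width ≥ 3. The upper and lower bounds meet at 3, so that is the treewidth.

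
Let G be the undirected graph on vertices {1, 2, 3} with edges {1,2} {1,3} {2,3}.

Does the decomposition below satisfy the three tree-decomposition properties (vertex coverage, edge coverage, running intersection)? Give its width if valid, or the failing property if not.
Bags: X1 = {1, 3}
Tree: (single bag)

A tree decomposition must satisfy three properties: every vertex lies in some bag; for every edge, both endpoints lie together in some bag; and for every vertex, the bags containing it form a connected subtree. Here vertex 2 appears in no bag, so the decomposition is invalid.

No — vertex 2 appears in no bag.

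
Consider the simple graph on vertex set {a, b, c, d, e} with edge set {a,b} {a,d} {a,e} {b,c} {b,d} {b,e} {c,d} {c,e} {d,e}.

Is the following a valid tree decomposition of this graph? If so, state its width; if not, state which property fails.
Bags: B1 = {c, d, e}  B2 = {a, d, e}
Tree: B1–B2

A tree decomposition must satisfy three properties: every vertex lies in some bag; for every edge, both endpoints lie together in some bag; and for every vertex, the bags containing it form a connected subtree. Here vertex b appears in no bag, so the decomposition is invalid.

No — vertex b appears in no bag.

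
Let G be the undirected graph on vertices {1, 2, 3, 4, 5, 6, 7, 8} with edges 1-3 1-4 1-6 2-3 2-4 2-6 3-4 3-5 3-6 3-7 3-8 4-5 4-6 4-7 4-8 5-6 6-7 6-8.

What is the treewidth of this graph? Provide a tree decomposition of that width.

Each bag holds 4 vertices, so the decomposition has width 3, which upper-bounds the treewidth. For the lower bound, the 4 vertices {1, 3, 4, 6} are pairwise adjacent, and any tree decomposition puts a clique entirely inside one bag — forcing width ≥ 3. Combining the bounds, tw(G) = 3.

Treewidth 3.
One such decomposition:
Bags: B1 = {3, 4, 5, 6}  B2 = {1, 3, 4, 6}  B3 = {3, 4, 6, 8}  B4 = {3, 4, 6, 7}  B5 = {2, 3, 4, 6}
Tree: B1–B2, B2–B3, B1–B4, B1–B5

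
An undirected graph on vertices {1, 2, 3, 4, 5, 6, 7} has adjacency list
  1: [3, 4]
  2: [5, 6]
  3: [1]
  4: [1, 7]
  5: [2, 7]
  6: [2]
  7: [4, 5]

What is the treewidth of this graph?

1

A width-1 tree decomposition is:
Bags: B1 = {1, 3}  B2 = {1, 4}  B3 = {4, 7}  B4 = {5, 7}  B5 = {2, 5}  B6 = {2, 6}
Tree: B1–B2, B2–B3, B3–B4, B4–B5, B5–B6
Each bag holds 2 vertices, so the decomposition has width 1, which upper-bounds the treewidth. Any graph with an edge has treewidth ≥ 1, and G has the edge 3–1. Hence tw(G) = 1 exactly.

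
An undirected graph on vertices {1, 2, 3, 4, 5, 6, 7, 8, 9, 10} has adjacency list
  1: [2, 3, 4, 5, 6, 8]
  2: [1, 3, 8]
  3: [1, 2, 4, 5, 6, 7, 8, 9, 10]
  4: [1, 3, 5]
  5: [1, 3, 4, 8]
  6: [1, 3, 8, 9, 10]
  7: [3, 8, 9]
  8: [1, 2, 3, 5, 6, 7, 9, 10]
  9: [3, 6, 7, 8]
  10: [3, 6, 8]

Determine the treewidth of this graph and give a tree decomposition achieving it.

Treewidth 3.
One such decomposition:
Bags: B1 = {1, 3, 6, 8}  B2 = {1, 2, 3, 8}  B3 = {1, 3, 5, 8}  B4 = {3, 6, 8, 9}  B5 = {3, 7, 8, 9}  B6 = {3, 6, 8, 10}  B7 = {1, 3, 4, 5}
Tree: B1–B2, B2–B3, B1–B4, B4–B5, B4–B6, B3–B7

The largest bag has 4 vertices, giving width 3; this decomposition certifies tw(G) ≤ 3. Conversely, {1, 2, 3, 8} is a clique of size 4, and the vertices of any clique must share a bag in every tree decomposition; so some bag has ≥ 4 vertices and tw(G) ≥ 3. Combining the bounds, tw(G) = 3.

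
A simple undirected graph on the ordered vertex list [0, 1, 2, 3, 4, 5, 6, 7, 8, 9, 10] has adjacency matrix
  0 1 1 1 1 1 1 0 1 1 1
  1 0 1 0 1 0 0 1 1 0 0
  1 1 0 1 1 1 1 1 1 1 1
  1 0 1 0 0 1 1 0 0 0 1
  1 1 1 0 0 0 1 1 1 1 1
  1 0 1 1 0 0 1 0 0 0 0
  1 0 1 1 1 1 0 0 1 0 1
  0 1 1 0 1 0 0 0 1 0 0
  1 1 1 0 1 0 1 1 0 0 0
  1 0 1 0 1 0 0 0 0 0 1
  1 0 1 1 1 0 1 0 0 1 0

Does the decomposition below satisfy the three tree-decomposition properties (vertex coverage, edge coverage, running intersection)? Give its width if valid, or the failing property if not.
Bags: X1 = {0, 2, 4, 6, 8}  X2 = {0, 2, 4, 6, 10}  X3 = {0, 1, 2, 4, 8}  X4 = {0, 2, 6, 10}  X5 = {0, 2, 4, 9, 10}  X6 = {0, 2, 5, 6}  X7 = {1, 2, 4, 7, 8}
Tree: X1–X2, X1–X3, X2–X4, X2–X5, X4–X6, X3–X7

A tree decomposition must satisfy three properties: every vertex lies in some bag; for every edge, both endpoints lie together in some bag; and for every vertex, the bags containing it form a connected subtree. Here vertex 3 appears in no bag, so the decomposition is invalid.

No — vertex 3 appears in no bag.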